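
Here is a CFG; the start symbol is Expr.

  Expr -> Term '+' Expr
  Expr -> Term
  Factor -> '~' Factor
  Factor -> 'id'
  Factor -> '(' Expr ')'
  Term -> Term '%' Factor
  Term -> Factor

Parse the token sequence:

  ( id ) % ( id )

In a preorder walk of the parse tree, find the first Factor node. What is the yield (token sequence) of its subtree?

( id )

[Expr [Term [Term [Factor ( [Expr [Term [Factor id]]] )]] % [Factor ( [Expr [Term [Factor id]]] )]]]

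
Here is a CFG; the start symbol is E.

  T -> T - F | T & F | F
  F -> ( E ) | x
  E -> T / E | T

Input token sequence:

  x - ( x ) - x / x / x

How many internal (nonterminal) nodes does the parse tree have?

16

[E [T [T [T [F x]] - [F ( [E [T [F x]]] )]] - [F x]] / [E [T [F x]] / [E [T [F x]]]]]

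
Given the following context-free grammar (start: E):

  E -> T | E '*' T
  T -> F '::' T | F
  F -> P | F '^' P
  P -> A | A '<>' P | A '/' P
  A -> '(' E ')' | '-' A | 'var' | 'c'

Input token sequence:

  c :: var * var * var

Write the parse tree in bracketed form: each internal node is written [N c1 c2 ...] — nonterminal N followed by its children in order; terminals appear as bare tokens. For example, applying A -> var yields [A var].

E
E * T
E * T * T
T * T * T
F :: T * T * T
P :: T * T * T
A :: T * T * T
c :: T * T * T
c :: F * T * T
c :: P * T * T
c :: A * T * T
c :: var * T * T
c :: var * F * T
c :: var * P * T
c :: var * A * T
c :: var * var * T
c :: var * var * F
c :: var * var * P
c :: var * var * A
c :: var * var * var

[E [E [E [T [F [P [A c]]] :: [T [F [P [A var]]]]]] * [T [F [P [A var]]]]] * [T [F [P [A var]]]]]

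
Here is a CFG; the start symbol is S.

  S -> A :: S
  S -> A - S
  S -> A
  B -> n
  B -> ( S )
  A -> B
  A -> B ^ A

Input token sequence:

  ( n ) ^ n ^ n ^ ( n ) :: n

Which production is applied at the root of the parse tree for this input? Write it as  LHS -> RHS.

[S [A [B ( [S [A [B n]]] )] ^ [A [B n] ^ [A [B n] ^ [A [B ( [S [A [B n]]] )]]]]] :: [S [A [B n]]]]

S -> A :: S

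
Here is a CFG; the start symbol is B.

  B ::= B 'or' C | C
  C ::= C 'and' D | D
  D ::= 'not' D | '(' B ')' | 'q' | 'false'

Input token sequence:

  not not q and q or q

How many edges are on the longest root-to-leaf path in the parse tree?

7

[B [B [C [C [D not [D not [D q]]]] and [D q]]] or [C [D q]]]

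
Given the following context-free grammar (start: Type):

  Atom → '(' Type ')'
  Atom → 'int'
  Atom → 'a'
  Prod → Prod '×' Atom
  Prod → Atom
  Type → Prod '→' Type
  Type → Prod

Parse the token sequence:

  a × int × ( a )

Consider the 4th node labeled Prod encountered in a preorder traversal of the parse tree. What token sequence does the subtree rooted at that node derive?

[Type [Prod [Prod [Prod [Atom a]] × [Atom int]] × [Atom ( [Type [Prod [Atom a]]] )]]]

a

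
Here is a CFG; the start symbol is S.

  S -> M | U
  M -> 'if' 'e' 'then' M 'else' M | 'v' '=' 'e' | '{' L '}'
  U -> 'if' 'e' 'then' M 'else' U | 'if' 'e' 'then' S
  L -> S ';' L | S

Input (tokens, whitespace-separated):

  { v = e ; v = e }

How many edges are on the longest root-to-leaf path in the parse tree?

[S [M { [L [S [M v = e]] ; [L [S [M v = e]]]] }]]

6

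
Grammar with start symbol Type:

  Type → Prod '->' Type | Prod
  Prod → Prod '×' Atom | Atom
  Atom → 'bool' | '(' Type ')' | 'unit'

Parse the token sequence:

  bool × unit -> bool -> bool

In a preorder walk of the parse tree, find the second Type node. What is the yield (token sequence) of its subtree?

[Type [Prod [Prod [Atom bool]] × [Atom unit]] -> [Type [Prod [Atom bool]] -> [Type [Prod [Atom bool]]]]]

bool -> bool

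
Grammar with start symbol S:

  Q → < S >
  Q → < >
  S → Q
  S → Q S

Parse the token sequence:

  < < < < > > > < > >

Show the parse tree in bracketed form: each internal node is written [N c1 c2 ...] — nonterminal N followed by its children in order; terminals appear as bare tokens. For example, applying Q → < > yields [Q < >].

S
Q
< S >
< Q S >
< < S > S >
< < Q > S >
< < < S > > S >
< < < Q > > S >
< < < < > > > S >
< < < < > > > Q >
< < < < > > > < > >

[S [Q < [S [Q < [S [Q < [S [Q < >]] >]] >] [S [Q < >]]] >]]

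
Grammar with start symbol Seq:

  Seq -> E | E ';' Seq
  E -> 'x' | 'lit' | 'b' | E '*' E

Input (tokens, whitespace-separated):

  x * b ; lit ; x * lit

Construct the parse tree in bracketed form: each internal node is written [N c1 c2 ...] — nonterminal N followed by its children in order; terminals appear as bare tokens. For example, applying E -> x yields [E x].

[Seq [E [E x] * [E b]] ; [Seq [E lit] ; [Seq [E [E x] * [E lit]]]]]

Seq
E ; Seq
E * E ; Seq
x * E ; Seq
x * b ; Seq
x * b ; E ; Seq
x * b ; lit ; Seq
x * b ; lit ; E
x * b ; lit ; E * E
x * b ; lit ; x * E
x * b ; lit ; x * lit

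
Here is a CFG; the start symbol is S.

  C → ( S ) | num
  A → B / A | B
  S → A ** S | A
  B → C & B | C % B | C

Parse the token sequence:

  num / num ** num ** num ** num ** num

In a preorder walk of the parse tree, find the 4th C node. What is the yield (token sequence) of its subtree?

num

[S [A [B [C num]] / [A [B [C num]]]] ** [S [A [B [C num]]] ** [S [A [B [C num]]] ** [S [A [B [C num]]] ** [S [A [B [C num]]]]]]]]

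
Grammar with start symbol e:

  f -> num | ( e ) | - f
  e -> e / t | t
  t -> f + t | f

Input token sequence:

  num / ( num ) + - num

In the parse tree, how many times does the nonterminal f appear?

[e [e [t [f num]]] / [t [f ( [e [t [f num]]] )] + [t [f - [f num]]]]]

5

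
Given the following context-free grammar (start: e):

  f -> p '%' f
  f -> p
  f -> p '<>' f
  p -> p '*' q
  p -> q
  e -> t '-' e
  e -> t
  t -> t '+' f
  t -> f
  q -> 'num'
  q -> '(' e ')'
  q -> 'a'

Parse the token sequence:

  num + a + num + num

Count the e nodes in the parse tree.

1

[e [t [t [t [t [f [p [q num]]]] + [f [p [q a]]]] + [f [p [q num]]]] + [f [p [q num]]]]]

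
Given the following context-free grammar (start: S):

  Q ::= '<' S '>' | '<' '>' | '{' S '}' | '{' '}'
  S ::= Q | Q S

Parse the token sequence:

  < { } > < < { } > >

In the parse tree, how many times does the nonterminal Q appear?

5

[S [Q < [S [Q { }]] >] [S [Q < [S [Q < [S [Q { }]] >]] >]]]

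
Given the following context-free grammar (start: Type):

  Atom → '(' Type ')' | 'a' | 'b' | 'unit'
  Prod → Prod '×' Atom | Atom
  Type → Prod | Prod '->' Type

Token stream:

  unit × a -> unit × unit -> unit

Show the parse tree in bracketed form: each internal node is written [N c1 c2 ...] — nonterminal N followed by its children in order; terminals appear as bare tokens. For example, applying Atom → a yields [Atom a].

Type
Prod -> Type
Prod × Atom -> Type
Atom × Atom -> Type
unit × Atom -> Type
unit × a -> Type
unit × a -> Prod -> Type
unit × a -> Prod × Atom -> Type
unit × a -> Atom × Atom -> Type
unit × a -> unit × Atom -> Type
unit × a -> unit × unit -> Type
unit × a -> unit × unit -> Prod
unit × a -> unit × unit -> Atom
unit × a -> unit × unit -> unit

[Type [Prod [Prod [Atom unit]] × [Atom a]] -> [Type [Prod [Prod [Atom unit]] × [Atom unit]] -> [Type [Prod [Atom unit]]]]]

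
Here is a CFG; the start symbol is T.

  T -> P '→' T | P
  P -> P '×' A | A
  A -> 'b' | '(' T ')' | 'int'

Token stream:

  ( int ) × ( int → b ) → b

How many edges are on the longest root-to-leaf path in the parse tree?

[T [P [P [A ( [T [P [A int]]] )]] × [A ( [T [P [A int]] → [T [P [A b]]]] )]] → [T [P [A b]]]]

7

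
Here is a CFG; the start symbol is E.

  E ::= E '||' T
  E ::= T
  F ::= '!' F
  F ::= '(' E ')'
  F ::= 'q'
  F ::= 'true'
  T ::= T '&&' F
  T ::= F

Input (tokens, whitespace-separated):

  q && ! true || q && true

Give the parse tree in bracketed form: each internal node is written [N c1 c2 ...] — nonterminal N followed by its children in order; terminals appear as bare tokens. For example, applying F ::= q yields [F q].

E
E || T
T || T
T && F || T
F && F || T
q && F || T
q && ! F || T
q && ! true || T
q && ! true || T && F
q && ! true || F && F
q && ! true || q && F
q && ! true || q && true

[E [E [T [T [F q]] && [F ! [F true]]]] || [T [T [F q]] && [F true]]]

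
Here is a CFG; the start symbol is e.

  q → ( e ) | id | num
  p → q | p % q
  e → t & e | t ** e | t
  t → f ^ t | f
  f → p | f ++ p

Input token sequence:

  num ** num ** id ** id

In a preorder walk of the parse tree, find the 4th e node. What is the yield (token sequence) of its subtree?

id

[e [t [f [p [q num]]]] ** [e [t [f [p [q num]]]] ** [e [t [f [p [q id]]]] ** [e [t [f [p [q id]]]]]]]]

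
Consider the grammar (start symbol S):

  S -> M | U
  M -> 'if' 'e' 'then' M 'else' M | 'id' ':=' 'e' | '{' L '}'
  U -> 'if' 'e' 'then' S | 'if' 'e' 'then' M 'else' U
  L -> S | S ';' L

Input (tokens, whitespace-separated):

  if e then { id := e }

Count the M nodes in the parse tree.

2

[S [U if e then [S [M { [L [S [M id := e]]] }]]]]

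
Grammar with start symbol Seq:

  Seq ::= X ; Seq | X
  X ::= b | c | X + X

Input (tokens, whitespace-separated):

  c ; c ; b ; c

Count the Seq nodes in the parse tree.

4

[Seq [X c] ; [Seq [X c] ; [Seq [X b] ; [Seq [X c]]]]]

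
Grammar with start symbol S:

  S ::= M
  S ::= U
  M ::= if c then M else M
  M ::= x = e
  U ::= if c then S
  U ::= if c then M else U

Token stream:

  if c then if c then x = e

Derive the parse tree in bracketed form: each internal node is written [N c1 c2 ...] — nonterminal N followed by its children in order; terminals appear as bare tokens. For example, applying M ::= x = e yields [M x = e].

S
U
if c then S
if c then U
if c then if c then S
if c then if c then M
if c then if c then x = e

[S [U if c then [S [U if c then [S [M x = e]]]]]]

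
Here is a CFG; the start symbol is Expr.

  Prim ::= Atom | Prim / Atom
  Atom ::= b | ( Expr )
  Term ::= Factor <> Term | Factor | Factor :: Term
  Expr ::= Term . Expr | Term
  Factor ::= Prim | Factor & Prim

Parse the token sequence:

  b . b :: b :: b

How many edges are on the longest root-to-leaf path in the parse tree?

[Expr [Term [Factor [Prim [Atom b]]]] . [Expr [Term [Factor [Prim [Atom b]]] :: [Term [Factor [Prim [Atom b]]] :: [Term [Factor [Prim [Atom b]]]]]]]]

8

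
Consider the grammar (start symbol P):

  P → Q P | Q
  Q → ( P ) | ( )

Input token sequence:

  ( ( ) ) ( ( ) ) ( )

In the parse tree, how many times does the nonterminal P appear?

5

[P [Q ( [P [Q ( )]] )] [P [Q ( [P [Q ( )]] )] [P [Q ( )]]]]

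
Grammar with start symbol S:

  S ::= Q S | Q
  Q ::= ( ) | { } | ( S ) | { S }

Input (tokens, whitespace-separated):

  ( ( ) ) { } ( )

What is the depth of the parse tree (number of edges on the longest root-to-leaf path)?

[S [Q ( [S [Q ( )]] )] [S [Q { }] [S [Q ( )]]]]

4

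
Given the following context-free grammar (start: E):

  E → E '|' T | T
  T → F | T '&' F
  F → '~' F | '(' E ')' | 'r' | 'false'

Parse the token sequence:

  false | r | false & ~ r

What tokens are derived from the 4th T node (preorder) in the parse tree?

false

[E [E [E [T [F false]]] | [T [F r]]] | [T [T [F false]] & [F ~ [F r]]]]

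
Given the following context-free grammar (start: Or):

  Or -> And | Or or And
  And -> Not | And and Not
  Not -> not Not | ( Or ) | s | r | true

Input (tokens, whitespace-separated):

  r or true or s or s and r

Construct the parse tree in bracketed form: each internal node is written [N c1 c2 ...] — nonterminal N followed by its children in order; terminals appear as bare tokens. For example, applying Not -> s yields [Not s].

Or
Or or And
Or or And or And
Or or And or And or And
And or And or And or And
Not or And or And or And
r or And or And or And
r or Not or And or And
r or true or And or And
r or true or Not or And
r or true or s or And
r or true or s or And and Not
r or true or s or Not and Not
r or true or s or s and Not
r or true or s or s and r

[Or [Or [Or [Or [And [Not r]]] or [And [Not true]]] or [And [Not s]]] or [And [And [Not s]] and [Not r]]]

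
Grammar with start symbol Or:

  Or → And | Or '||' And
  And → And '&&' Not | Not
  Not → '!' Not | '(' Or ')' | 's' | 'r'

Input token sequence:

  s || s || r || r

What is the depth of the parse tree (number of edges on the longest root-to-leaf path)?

[Or [Or [Or [Or [And [Not s]]] || [And [Not s]]] || [And [Not r]]] || [And [Not r]]]

6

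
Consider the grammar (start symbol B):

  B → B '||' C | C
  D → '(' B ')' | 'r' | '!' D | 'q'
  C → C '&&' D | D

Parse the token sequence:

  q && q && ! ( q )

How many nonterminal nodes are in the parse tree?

[B [C [C [C [D q]] && [D q]] && [D ! [D ( [B [C [D q]]] )]]]]

11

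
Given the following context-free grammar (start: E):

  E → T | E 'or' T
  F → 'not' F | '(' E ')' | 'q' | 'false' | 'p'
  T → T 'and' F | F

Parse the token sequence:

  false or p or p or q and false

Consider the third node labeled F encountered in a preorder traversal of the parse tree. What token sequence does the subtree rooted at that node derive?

[E [E [E [E [T [F false]]] or [T [F p]]] or [T [F p]]] or [T [T [F q]] and [F false]]]

p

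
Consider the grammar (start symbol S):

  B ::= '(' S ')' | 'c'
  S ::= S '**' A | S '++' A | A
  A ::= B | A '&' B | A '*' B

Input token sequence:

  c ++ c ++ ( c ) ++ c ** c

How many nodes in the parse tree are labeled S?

6

[S [S [S [S [S [A [B c]]] ++ [A [B c]]] ++ [A [B ( [S [A [B c]]] )]]] ++ [A [B c]]] ** [A [B c]]]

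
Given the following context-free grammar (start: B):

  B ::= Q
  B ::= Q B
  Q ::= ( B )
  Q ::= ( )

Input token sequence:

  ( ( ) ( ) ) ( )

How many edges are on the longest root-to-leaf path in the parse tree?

5

[B [Q ( [B [Q ( )] [B [Q ( )]]] )] [B [Q ( )]]]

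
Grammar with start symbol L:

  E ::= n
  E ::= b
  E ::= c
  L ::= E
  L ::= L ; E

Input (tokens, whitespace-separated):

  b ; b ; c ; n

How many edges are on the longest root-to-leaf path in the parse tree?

[L [L [L [L [E b]] ; [E b]] ; [E c]] ; [E n]]

5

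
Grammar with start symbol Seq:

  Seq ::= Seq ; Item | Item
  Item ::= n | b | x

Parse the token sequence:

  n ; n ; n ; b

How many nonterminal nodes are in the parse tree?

[Seq [Seq [Seq [Seq [Item n]] ; [Item n]] ; [Item n]] ; [Item b]]

8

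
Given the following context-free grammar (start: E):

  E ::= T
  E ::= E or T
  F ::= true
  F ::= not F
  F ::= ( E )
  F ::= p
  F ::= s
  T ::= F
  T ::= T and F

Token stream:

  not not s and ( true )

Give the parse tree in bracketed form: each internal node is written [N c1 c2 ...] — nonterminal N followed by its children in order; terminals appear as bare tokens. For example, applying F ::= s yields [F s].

[E [T [T [F not [F not [F s]]]] and [F ( [E [T [F true]]] )]]]

E
T
T and F
F and F
not F and F
not not F and F
not not s and F
not not s and ( E )
not not s and ( T )
not not s and ( F )
not not s and ( true )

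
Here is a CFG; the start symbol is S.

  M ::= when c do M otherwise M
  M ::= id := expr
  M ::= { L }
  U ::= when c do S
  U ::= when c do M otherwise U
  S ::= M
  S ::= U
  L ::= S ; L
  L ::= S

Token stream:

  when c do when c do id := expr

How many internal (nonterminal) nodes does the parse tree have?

6

[S [U when c do [S [U when c do [S [M id := expr]]]]]]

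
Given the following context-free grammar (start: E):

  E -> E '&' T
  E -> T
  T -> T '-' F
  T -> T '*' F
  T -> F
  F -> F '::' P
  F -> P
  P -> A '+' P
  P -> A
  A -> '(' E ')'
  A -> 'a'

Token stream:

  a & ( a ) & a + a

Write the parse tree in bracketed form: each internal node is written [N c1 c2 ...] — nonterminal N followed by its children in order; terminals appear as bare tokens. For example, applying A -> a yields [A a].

[E [E [E [T [F [P [A a]]]]] & [T [F [P [A ( [E [T [F [P [A a]]]]] )]]]]] & [T [F [P [A a] + [P [A a]]]]]]

E
E & T
E & T & T
T & T & T
F & T & T
P & T & T
A & T & T
a & T & T
a & F & T
a & P & T
a & A & T
a & ( E ) & T
a & ( T ) & T
a & ( F ) & T
a & ( P ) & T
a & ( A ) & T
a & ( a ) & T
a & ( a ) & F
a & ( a ) & P
a & ( a ) & A + P
a & ( a ) & a + P
a & ( a ) & a + A
a & ( a ) & a + a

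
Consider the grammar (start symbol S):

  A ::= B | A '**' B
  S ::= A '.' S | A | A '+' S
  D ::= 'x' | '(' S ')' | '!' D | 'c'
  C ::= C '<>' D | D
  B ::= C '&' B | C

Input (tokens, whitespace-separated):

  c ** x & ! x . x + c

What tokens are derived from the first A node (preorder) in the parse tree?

[S [A [A [B [C [D c]]]] ** [B [C [D x]] & [B [C [D ! [D x]]]]]] . [S [A [B [C [D x]]]] + [S [A [B [C [D c]]]]]]]

c ** x & ! x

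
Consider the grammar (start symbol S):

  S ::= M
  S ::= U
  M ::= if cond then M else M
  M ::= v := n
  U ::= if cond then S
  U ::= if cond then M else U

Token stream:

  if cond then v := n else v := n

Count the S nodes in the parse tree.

1

[S [M if cond then [M v := n] else [M v := n]]]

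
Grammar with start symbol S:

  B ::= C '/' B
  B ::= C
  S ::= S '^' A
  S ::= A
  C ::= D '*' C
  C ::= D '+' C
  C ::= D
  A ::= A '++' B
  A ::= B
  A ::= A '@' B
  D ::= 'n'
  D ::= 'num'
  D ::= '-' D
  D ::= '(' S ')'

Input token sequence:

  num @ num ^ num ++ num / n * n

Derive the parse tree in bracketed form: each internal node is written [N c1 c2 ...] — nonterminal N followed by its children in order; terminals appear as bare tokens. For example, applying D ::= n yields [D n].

S
S ^ A
A ^ A
A @ B ^ A
B @ B ^ A
C @ B ^ A
D @ B ^ A
num @ B ^ A
num @ C ^ A
num @ D ^ A
num @ num ^ A
num @ num ^ A ++ B
num @ num ^ B ++ B
num @ num ^ C ++ B
num @ num ^ D ++ B
num @ num ^ num ++ B
num @ num ^ num ++ C / B
num @ num ^ num ++ D / B
num @ num ^ num ++ num / B
num @ num ^ num ++ num / C
num @ num ^ num ++ num / D * C
num @ num ^ num ++ num / n * C
num @ num ^ num ++ num / n * D
num @ num ^ num ++ num / n * n

[S [S [A [A [B [C [D num]]]] @ [B [C [D num]]]]] ^ [A [A [B [C [D num]]]] ++ [B [C [D num]] / [B [C [D n] * [C [D n]]]]]]]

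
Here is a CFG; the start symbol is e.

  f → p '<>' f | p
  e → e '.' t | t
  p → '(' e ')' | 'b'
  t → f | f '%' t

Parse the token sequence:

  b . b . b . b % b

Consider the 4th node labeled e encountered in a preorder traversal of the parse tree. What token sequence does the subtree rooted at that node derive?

[e [e [e [e [t [f [p b]]]] . [t [f [p b]]]] . [t [f [p b]]]] . [t [f [p b]] % [t [f [p b]]]]]

b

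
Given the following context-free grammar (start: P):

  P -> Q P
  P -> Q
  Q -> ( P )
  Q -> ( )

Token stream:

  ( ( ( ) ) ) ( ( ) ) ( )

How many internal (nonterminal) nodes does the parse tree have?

12

[P [Q ( [P [Q ( [P [Q ( )]] )]] )] [P [Q ( [P [Q ( )]] )] [P [Q ( )]]]]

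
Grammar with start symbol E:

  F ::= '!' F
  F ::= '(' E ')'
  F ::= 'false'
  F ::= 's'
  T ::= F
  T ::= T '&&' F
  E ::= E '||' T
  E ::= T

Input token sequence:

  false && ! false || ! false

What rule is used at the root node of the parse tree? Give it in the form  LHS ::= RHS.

E ::= E '||' T

[E [E [T [T [F false]] && [F ! [F false]]]] || [T [F ! [F false]]]]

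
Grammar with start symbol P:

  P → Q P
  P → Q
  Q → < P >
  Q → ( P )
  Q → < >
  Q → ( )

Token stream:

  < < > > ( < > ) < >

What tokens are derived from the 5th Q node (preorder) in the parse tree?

[P [Q < [P [Q < >]] >] [P [Q ( [P [Q < >]] )] [P [Q < >]]]]

< >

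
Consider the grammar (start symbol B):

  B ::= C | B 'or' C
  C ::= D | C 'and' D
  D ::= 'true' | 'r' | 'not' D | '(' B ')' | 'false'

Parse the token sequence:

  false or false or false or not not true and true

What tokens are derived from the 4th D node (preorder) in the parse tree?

[B [B [B [B [C [D false]]] or [C [D false]]] or [C [D false]]] or [C [C [D not [D not [D true]]]] and [D true]]]

not not true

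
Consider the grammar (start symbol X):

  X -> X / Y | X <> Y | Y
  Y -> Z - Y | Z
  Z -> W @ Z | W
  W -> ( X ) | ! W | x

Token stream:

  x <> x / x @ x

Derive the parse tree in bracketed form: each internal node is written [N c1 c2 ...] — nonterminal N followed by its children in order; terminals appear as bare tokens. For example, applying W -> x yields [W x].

[X [X [X [Y [Z [W x]]]] <> [Y [Z [W x]]]] / [Y [Z [W x] @ [Z [W x]]]]]

X
X / Y
X <> Y / Y
Y <> Y / Y
Z <> Y / Y
W <> Y / Y
x <> Y / Y
x <> Z / Y
x <> W / Y
x <> x / Y
x <> x / Z
x <> x / W @ Z
x <> x / x @ Z
x <> x / x @ W
x <> x / x @ x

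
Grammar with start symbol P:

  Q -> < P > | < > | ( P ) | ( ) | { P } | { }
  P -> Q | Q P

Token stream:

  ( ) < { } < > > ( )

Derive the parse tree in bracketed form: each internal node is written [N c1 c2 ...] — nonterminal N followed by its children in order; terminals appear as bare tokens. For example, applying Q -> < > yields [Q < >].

P
Q P
( ) P
( ) Q P
( ) < P > P
( ) < Q P > P
( ) < { } P > P
( ) < { } Q > P
( ) < { } < > > P
( ) < { } < > > Q
( ) < { } < > > ( )

[P [Q ( )] [P [Q < [P [Q { }] [P [Q < >]]] >] [P [Q ( )]]]]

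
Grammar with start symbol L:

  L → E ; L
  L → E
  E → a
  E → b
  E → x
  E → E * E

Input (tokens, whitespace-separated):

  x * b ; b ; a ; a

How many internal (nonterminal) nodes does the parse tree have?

10

[L [E [E x] * [E b]] ; [L [E b] ; [L [E a] ; [L [E a]]]]]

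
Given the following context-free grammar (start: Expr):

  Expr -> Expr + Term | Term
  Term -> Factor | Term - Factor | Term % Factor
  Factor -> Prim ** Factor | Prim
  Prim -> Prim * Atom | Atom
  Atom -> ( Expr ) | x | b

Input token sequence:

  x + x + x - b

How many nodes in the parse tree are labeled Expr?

3

[Expr [Expr [Expr [Term [Factor [Prim [Atom x]]]]] + [Term [Factor [Prim [Atom x]]]]] + [Term [Term [Factor [Prim [Atom x]]]] - [Factor [Prim [Atom b]]]]]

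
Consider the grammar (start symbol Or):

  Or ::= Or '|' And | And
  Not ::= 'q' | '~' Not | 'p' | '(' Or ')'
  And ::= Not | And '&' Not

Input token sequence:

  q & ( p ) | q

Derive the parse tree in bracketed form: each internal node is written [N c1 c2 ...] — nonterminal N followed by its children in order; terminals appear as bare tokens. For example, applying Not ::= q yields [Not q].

Or
Or | And
And | And
And & Not | And
Not & Not | And
q & Not | And
q & ( Or ) | And
q & ( And ) | And
q & ( Not ) | And
q & ( p ) | And
q & ( p ) | Not
q & ( p ) | q

[Or [Or [And [And [Not q]] & [Not ( [Or [And [Not p]]] )]]] | [And [Not q]]]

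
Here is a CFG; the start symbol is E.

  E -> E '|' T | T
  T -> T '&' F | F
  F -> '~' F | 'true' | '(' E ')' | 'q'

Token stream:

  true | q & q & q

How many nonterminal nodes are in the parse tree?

[E [E [T [F true]]] | [T [T [T [F q]] & [F q]] & [F q]]]

10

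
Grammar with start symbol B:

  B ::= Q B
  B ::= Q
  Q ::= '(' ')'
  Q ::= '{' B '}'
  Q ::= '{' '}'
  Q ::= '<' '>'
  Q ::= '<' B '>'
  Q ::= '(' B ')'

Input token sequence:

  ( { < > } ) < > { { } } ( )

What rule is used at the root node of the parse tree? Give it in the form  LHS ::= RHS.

B ::= Q B

[B [Q ( [B [Q { [B [Q < >]] }]] )] [B [Q < >] [B [Q { [B [Q { }]] }] [B [Q ( )]]]]]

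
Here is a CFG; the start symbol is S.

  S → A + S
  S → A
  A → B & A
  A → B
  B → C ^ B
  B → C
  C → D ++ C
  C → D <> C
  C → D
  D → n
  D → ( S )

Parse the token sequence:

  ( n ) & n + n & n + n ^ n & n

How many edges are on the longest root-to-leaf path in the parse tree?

10

[S [A [B [C [D ( [S [A [B [C [D n]]]]] )]]] & [A [B [C [D n]]]]] + [S [A [B [C [D n]]] & [A [B [C [D n]]]]] + [S [A [B [C [D n]] ^ [B [C [D n]]]] & [A [B [C [D n]]]]]]]]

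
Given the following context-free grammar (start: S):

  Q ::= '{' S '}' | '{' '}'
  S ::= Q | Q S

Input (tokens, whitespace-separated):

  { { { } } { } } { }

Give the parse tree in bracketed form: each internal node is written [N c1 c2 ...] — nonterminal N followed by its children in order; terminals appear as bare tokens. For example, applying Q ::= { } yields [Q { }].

S
Q S
{ S } S
{ Q S } S
{ { S } S } S
{ { Q } S } S
{ { { } } S } S
{ { { } } Q } S
{ { { } } { } } S
{ { { } } { } } Q
{ { { } } { } } { }

[S [Q { [S [Q { [S [Q { }]] }] [S [Q { }]]] }] [S [Q { }]]]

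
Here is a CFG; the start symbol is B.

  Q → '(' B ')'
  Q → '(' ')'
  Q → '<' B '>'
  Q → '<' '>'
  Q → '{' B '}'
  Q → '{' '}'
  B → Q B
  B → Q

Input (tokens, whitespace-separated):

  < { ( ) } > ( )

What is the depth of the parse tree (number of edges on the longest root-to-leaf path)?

6

[B [Q < [B [Q { [B [Q ( )]] }]] >] [B [Q ( )]]]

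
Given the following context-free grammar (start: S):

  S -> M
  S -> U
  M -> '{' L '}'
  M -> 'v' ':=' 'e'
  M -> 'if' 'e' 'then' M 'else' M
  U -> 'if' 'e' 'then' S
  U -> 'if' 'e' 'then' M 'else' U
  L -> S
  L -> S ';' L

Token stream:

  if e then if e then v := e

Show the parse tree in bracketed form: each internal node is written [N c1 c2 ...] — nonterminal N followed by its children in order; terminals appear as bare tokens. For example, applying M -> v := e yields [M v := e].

[S [U if e then [S [U if e then [S [M v := e]]]]]]

S
U
if e then S
if e then U
if e then if e then S
if e then if e then M
if e then if e then v := e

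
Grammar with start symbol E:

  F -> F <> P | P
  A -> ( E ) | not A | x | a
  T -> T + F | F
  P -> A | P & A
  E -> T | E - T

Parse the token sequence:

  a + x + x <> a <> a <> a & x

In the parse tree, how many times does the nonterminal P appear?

7

[E [T [T [T [F [P [A a]]]] + [F [P [A x]]]] + [F [F [F [F [P [A x]]] <> [P [A a]]] <> [P [A a]]] <> [P [P [A a]] & [A x]]]]]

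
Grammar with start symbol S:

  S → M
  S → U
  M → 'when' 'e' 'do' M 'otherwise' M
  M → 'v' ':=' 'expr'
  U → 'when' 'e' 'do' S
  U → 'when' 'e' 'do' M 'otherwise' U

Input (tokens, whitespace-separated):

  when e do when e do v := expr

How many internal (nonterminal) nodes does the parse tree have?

[S [U when e do [S [U when e do [S [M v := expr]]]]]]

6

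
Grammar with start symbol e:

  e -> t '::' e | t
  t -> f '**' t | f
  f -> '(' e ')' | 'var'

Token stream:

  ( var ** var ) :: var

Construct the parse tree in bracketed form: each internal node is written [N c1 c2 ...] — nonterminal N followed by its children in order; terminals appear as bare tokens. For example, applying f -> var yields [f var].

e
t :: e
f :: e
( e ) :: e
( t ) :: e
( f ** t ) :: e
( var ** t ) :: e
( var ** f ) :: e
( var ** var ) :: e
( var ** var ) :: t
( var ** var ) :: f
( var ** var ) :: var

[e [t [f ( [e [t [f var] ** [t [f var]]]] )]] :: [e [t [f var]]]]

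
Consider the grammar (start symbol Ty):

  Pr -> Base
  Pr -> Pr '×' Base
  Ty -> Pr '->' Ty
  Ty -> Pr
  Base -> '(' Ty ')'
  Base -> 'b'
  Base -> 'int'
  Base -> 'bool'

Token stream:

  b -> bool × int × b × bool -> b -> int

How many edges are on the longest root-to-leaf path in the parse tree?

[Ty [Pr [Base b]] -> [Ty [Pr [Pr [Pr [Pr [Base bool]] × [Base int]] × [Base b]] × [Base bool]] -> [Ty [Pr [Base b]] -> [Ty [Pr [Base int]]]]]]

7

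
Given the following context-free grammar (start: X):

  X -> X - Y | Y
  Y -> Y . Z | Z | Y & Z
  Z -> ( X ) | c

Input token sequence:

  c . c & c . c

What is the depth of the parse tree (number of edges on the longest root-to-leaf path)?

[X [Y [Y [Y [Y [Z c]] . [Z c]] & [Z c]] . [Z c]]]

6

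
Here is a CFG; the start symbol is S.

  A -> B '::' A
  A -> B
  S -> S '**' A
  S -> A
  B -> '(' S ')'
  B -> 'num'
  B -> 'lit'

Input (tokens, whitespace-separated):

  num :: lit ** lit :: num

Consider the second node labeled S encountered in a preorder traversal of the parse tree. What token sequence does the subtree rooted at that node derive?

num :: lit

[S [S [A [B num] :: [A [B lit]]]] ** [A [B lit] :: [A [B num]]]]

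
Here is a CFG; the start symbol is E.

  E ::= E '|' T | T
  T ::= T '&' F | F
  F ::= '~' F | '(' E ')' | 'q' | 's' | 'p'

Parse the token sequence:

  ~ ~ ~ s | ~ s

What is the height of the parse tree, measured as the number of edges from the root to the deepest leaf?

[E [E [T [F ~ [F ~ [F ~ [F s]]]]]] | [T [F ~ [F s]]]]

7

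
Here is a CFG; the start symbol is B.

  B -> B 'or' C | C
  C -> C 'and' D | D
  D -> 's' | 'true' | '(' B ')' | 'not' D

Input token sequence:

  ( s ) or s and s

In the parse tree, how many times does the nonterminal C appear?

4

[B [B [C [D ( [B [C [D s]]] )]]] or [C [C [D s]] and [D s]]]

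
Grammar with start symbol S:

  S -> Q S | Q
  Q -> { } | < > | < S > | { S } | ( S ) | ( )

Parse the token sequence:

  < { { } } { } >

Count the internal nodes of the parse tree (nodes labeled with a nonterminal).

8

[S [Q < [S [Q { [S [Q { }]] }] [S [Q { }]]] >]]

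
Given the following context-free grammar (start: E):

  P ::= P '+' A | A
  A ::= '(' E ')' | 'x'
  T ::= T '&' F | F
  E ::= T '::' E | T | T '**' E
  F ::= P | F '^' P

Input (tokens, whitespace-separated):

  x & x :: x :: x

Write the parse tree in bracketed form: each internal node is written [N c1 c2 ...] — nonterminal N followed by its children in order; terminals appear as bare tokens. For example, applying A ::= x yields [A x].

[E [T [T [F [P [A x]]]] & [F [P [A x]]]] :: [E [T [F [P [A x]]]] :: [E [T [F [P [A x]]]]]]]

E
T :: E
T & F :: E
F & F :: E
P & F :: E
A & F :: E
x & F :: E
x & P :: E
x & A :: E
x & x :: E
x & x :: T :: E
x & x :: F :: E
x & x :: P :: E
x & x :: A :: E
x & x :: x :: E
x & x :: x :: T
x & x :: x :: F
x & x :: x :: P
x & x :: x :: A
x & x :: x :: x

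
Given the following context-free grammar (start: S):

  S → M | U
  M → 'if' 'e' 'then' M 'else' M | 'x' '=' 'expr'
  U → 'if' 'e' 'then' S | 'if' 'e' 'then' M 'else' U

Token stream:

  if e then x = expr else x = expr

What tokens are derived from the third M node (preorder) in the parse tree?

[S [M if e then [M x = expr] else [M x = expr]]]

x = expr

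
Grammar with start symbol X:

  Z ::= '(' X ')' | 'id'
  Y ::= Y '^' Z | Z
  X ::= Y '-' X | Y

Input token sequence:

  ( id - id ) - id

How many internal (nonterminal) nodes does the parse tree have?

[X [Y [Z ( [X [Y [Z id]] - [X [Y [Z id]]]] )]] - [X [Y [Z id]]]]

12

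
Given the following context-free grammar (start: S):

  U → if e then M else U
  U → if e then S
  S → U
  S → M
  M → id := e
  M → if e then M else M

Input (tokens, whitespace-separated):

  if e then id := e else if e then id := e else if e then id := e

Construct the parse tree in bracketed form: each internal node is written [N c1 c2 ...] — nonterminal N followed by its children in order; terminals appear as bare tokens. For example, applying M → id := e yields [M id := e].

S
U
if e then M else U
if e then id := e else U
if e then id := e else if e then M else U
if e then id := e else if e then id := e else U
if e then id := e else if e then id := e else if e then S
if e then id := e else if e then id := e else if e then M
if e then id := e else if e then id := e else if e then id := e

[S [U if e then [M id := e] else [U if e then [M id := e] else [U if e then [S [M id := e]]]]]]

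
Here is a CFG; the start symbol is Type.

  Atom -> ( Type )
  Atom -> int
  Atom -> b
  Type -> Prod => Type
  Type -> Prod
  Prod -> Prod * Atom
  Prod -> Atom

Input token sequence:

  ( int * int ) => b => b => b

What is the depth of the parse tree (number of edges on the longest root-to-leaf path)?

[Type [Prod [Atom ( [Type [Prod [Prod [Atom int]] * [Atom int]]] )]] => [Type [Prod [Atom b]] => [Type [Prod [Atom b]] => [Type [Prod [Atom b]]]]]]

7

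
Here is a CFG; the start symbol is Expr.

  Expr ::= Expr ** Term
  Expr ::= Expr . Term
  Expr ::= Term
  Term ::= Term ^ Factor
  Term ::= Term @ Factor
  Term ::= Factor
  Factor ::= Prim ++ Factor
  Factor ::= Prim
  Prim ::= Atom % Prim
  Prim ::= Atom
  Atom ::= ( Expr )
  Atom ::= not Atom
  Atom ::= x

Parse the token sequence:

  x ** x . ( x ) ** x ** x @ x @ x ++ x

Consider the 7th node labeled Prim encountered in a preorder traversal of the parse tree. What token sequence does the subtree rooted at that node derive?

x

[Expr [Expr [Expr [Expr [Expr [Term [Factor [Prim [Atom x]]]]] ** [Term [Factor [Prim [Atom x]]]]] . [Term [Factor [Prim [Atom ( [Expr [Term [Factor [Prim [Atom x]]]]] )]]]]] ** [Term [Factor [Prim [Atom x]]]]] ** [Term [Term [Term [Factor [Prim [Atom x]]]] @ [Factor [Prim [Atom x]]]] @ [Factor [Prim [Atom x]] ++ [Factor [Prim [Atom x]]]]]]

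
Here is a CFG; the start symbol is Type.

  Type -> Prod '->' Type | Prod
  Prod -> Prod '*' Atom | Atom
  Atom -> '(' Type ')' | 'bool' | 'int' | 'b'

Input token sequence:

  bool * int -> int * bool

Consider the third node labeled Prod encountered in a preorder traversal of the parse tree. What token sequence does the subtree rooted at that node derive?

int * bool

[Type [Prod [Prod [Atom bool]] * [Atom int]] -> [Type [Prod [Prod [Atom int]] * [Atom bool]]]]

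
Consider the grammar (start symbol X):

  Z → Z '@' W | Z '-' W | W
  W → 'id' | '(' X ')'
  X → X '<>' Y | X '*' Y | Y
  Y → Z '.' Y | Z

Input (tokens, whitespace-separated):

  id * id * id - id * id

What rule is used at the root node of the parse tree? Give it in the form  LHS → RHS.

[X [X [X [X [Y [Z [W id]]]] * [Y [Z [W id]]]] * [Y [Z [Z [W id]] - [W id]]]] * [Y [Z [W id]]]]

X → X '*' Y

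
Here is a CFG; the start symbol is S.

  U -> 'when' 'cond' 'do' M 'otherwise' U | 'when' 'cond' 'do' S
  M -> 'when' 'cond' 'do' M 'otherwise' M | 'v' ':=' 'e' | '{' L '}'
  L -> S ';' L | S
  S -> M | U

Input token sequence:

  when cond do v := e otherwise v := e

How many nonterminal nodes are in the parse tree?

4

[S [M when cond do [M v := e] otherwise [M v := e]]]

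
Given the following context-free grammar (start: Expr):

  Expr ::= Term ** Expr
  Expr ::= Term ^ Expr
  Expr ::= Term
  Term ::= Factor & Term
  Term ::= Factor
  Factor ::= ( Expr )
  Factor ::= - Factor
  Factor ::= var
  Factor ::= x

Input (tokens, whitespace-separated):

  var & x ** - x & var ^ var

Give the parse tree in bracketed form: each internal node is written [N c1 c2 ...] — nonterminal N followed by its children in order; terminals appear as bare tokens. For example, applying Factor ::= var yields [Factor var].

[Expr [Term [Factor var] & [Term [Factor x]]] ** [Expr [Term [Factor - [Factor x]] & [Term [Factor var]]] ^ [Expr [Term [Factor var]]]]]

Expr
Term ** Expr
Factor & Term ** Expr
var & Term ** Expr
var & Factor ** Expr
var & x ** Expr
var & x ** Term ^ Expr
var & x ** Factor & Term ^ Expr
var & x ** - Factor & Term ^ Expr
var & x ** - x & Term ^ Expr
var & x ** - x & Factor ^ Expr
var & x ** - x & var ^ Expr
var & x ** - x & var ^ Term
var & x ** - x & var ^ Factor
var & x ** - x & var ^ var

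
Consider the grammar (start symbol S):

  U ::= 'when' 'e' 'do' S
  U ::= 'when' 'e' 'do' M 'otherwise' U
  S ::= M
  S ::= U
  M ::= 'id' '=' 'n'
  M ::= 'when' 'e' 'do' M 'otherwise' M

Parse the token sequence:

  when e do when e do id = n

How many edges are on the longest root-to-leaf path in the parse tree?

6

[S [U when e do [S [U when e do [S [M id = n]]]]]]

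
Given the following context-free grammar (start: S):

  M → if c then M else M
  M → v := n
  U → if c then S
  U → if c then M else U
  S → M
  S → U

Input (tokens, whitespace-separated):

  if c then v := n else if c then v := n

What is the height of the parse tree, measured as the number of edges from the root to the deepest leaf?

5

[S [U if c then [M v := n] else [U if c then [S [M v := n]]]]]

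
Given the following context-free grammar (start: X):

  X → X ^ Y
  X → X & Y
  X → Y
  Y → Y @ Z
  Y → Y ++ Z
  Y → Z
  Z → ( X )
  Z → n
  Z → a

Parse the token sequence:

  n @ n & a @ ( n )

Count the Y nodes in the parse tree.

[X [X [Y [Y [Z n]] @ [Z n]]] & [Y [Y [Z a]] @ [Z ( [X [Y [Z n]]] )]]]

5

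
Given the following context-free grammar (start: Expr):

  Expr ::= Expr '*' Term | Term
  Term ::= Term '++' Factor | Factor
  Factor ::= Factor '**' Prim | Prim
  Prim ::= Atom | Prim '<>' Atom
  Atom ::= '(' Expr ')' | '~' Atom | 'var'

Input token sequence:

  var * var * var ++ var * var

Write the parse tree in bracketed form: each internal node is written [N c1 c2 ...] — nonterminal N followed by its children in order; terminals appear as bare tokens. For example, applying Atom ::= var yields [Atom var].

[Expr [Expr [Expr [Expr [Term [Factor [Prim [Atom var]]]]] * [Term [Factor [Prim [Atom var]]]]] * [Term [Term [Factor [Prim [Atom var]]]] ++ [Factor [Prim [Atom var]]]]] * [Term [Factor [Prim [Atom var]]]]]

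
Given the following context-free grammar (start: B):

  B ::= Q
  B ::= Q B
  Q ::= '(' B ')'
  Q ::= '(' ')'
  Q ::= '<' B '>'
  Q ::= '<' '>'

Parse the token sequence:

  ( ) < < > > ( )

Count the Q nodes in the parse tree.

[B [Q ( )] [B [Q < [B [Q < >]] >] [B [Q ( )]]]]

4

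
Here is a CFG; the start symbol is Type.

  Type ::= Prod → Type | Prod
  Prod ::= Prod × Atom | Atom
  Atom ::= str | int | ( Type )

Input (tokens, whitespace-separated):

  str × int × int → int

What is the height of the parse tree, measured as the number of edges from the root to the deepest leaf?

[Type [Prod [Prod [Prod [Atom str]] × [Atom int]] × [Atom int]] → [Type [Prod [Atom int]]]]

5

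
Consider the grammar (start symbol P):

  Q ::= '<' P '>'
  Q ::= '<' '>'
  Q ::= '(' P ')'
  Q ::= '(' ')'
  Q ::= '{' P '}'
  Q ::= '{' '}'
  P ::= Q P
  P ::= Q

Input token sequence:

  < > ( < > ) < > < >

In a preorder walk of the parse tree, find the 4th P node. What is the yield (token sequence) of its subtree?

< > < >

[P [Q < >] [P [Q ( [P [Q < >]] )] [P [Q < >] [P [Q < >]]]]]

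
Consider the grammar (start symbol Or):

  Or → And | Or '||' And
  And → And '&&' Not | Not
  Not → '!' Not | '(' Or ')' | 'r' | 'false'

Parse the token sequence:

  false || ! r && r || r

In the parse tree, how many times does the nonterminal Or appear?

[Or [Or [Or [And [Not false]]] || [And [And [Not ! [Not r]]] && [Not r]]] || [And [Not r]]]

3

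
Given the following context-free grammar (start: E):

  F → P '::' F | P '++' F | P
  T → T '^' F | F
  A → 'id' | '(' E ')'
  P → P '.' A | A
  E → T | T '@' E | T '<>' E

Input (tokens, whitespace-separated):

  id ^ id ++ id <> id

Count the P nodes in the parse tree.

[E [T [T [F [P [A id]]]] ^ [F [P [A id]] ++ [F [P [A id]]]]] <> [E [T [F [P [A id]]]]]]

4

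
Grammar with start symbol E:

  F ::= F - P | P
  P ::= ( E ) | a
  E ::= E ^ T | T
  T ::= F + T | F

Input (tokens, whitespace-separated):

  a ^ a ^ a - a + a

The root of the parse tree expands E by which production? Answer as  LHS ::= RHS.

E ::= E ^ T

[E [E [E [T [F [P a]]]] ^ [T [F [P a]]]] ^ [T [F [F [P a]] - [P a]] + [T [F [P a]]]]]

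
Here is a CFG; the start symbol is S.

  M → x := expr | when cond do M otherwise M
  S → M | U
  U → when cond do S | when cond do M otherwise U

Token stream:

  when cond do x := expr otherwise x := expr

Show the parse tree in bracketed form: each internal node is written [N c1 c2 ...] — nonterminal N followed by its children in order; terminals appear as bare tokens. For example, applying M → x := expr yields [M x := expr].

[S [M when cond do [M x := expr] otherwise [M x := expr]]]

S
M
when cond do M otherwise M
when cond do x := expr otherwise M
when cond do x := expr otherwise x := expr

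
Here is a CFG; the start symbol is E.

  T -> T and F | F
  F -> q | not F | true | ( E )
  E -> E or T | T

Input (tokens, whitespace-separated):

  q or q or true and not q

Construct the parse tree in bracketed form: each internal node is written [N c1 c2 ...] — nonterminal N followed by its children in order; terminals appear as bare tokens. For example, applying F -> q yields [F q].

E
E or T
E or T or T
T or T or T
F or T or T
q or T or T
q or F or T
q or q or T
q or q or T and F
q or q or F and F
q or q or true and F
q or q or true and not F
q or q or true and not q

[E [E [E [T [F q]]] or [T [F q]]] or [T [T [F true]] and [F not [F q]]]]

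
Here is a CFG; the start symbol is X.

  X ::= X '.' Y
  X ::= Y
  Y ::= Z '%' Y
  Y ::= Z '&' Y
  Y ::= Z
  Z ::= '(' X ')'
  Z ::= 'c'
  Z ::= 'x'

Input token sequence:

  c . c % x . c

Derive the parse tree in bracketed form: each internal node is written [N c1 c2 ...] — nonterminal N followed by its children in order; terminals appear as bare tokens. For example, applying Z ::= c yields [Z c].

X
X . Y
X . Y . Y
Y . Y . Y
Z . Y . Y
c . Y . Y
c . Z % Y . Y
c . c % Y . Y
c . c % Z . Y
c . c % x . Y
c . c % x . Z
c . c % x . c

[X [X [X [Y [Z c]]] . [Y [Z c] % [Y [Z x]]]] . [Y [Z c]]]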